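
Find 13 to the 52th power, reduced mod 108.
85

Repeated squaring. Binary of 52 = 110100.
13^1 ≡ 13 (mod 108); 13^2 ≡ 61 (mod 108); 13^4 ≡ 49 (mod 108); 13^8 ≡ 25 (mod 108); 13^16 ≡ 85 (mod 108); 13^32 ≡ 97 (mod 108)
13^52 = 13^4 × 13^16 × 13^32 ≡ 85 (mod 108)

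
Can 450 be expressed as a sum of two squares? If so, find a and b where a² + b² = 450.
3² + 21² (a=3, b=21)

Factorization: 450 = 2 × 3^2 × 5^2
By Fermat: n is sum of two squares iff every prime p ≡ 3 (mod 4) appears to even power.
All primes ≡ 3 (mod 4) appear to even power.
Search a = 0, 1, 2, … for 450 - a² a perfect square: first hit at a = 3: 450 - 9 = 441 = 21².
450 = 3² + 21² = 9 + 441 ✓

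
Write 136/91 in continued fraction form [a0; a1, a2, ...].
[1; 2, 45]

Euclidean algorithm steps:
136 = 1 × 91 + 45
91 = 2 × 45 + 1
45 = 45 × 1 + 0
Continued fraction: [1; 2, 45]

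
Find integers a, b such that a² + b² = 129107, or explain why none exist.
Not possible

Factorization: 129107 = 11^3 × 97
By Fermat: n is sum of two squares iff every prime p ≡ 3 (mod 4) appears to even power.
Prime(s) ≡ 3 (mod 4) with odd exponent: [(11, 3)]
Therefore 129107 cannot be expressed as a² + b².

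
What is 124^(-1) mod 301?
17

gcd(124, 301) = 1, so the inverse exists.
Extended Euclidean algorithm on (301, 124):
301 = 2 × 124 + 53  ⟹  53 = (1)·301 + (-2)·124
124 = 2 × 53 + 18  ⟹  18 = (-2)·301 + (5)·124
53 = 2 × 18 + 17  ⟹  17 = (5)·301 + (-12)·124
18 = 1 × 17 + 1  ⟹  1 = (-7)·301 + (17)·124
So (17)·124 ≡ 1 (mod 301), i.e. 124^(-1) ≡ 17 (mod 301).
Check: 124 × 17 = 2108 ≡ 1 (mod 301)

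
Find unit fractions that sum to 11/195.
1/18 + 1/1170

Greedy algorithm:
11/195: ceiling(195/11) = 18, use 1/18
1/1170: ceiling(1170/1) = 1170, use 1/1170
Result: 11/195 = 1/18 + 1/1170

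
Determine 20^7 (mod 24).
8

Repeated squaring. Binary of 7 = 111.
20^1 ≡ 20 (mod 24); 20^2 ≡ 16 (mod 24); 20^4 ≡ 16 (mod 24)
20^7 = 20^1 × 20^2 × 20^4 ≡ 8 (mod 24)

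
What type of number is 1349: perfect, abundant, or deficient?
deficient

Proper divisors of 1349: sum = 1 + 19 + 71 = 91
Since 91 < 1349, 1349 is deficient.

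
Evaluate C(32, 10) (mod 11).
1

Using Lucas' theorem:
Write n=32 and k=10 in base 11:
n in base 11: [2, 10]
k in base 11: [0, 10]
C(32,10) mod 11 = ∏ C(n_i, k_i) mod 11
Digit binomials (mod 11): C(2,0) = 1; C(10,10) = 1
Product: 1 × 1 = 1 ≡ 1 (mod 11)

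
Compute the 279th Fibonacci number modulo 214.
34

Matrix identity: Q^n = [[F_(n+1), F_n], [F_n, F_(n-1)]] with Q = [[1,1],[1,0]].
n = 279 = 100010111₂. Square-and-multiply, entries mod 214:
Q^1 = [[1,1],[1,0]]
Q^2 = (Q^1)² = [[2,1],[1,1]]
Q^4 = (Q^2)² = [[5,3],[3,2]]
Q^8 = (Q^4)² = [[34,21],[21,13]]
Q^17 = (Q^8)²·Q = [[16,99],[99,131]]
Q^34 = (Q^17)² = [[213,1],[1,212]]
Q^69 = (Q^34)²·Q = [[213,2],[2,211]]
Q^139 = (Q^69)²·Q = [[211,5],[5,206]]
Q^279 = (Q^139)²·Q = [[193,34],[34,159]]
F_279 mod 214 = Q^279[0][1] = 34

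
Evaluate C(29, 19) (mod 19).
1

Using Lucas' theorem:
Write n=29 and k=19 in base 19:
n in base 19: [1, 10]
k in base 19: [1, 0]
C(29,19) mod 19 = ∏ C(n_i, k_i) mod 19
Digit binomials (mod 19): C(1,1) = 1; C(10,0) = 1
Product: 1 × 1 = 1 ≡ 1 (mod 19)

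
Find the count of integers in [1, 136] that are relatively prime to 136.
64

136 = 2^3 × 17
φ(n) = n × ∏(1 - 1/p) for each prime p dividing n
φ(136) = 136 × (1 - 1/2) × (1 - 1/17) = 64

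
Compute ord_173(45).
172

173 is prime, so ord(45) divides φ(173) = 172.
Divisors of 172: 1, 2, 4, 43, 86, 172.
Repeated squaring: 45^1 ≡ 45, 45^2 ≡ 122, 45^4 ≡ 6, 45^8 ≡ 36, 45^16 ≡ 85, 45^32 ≡ 132, 45^64 ≡ 124, 45^128 ≡ 152 (mod 173).
Test 45^d mod 173 for each divisor d in increasing order:
45^1 ≡ 45
45^2 ≡ 122
45^4 ≡ 6
45^43 = 45^32·45^8·45^2·45^1 ≡ 80
45^86 = 45^64·45^16·45^4·45^2 ≡ 172
45^172 = 45^128·45^32·45^8·45^4 ≡ 1  ← first divisor giving 1
The order is 172.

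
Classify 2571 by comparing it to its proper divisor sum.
deficient

Proper divisors of 2571: sum = 1 + 3 + 857 = 861
Since 861 < 2571, 2571 is deficient.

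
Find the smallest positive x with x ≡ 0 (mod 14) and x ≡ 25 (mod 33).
322

Using Chinese Remainder Theorem:
M = 14 × 33 = 462
M1 = 33, M2 = 14
y1 = 33^(-1) mod 14 = 3
y2 = 14^(-1) mod 33 = 26
x = (0×33×3 + 25×14×26) mod 462 = 322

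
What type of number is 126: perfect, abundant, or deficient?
abundant

Proper divisors of 126: sum = 1 + 2 + 3 + 6 + 7 + 9 + 14 + 18 + 21 + 42 + 63 = 186
Since 186 > 126, 126 is abundant.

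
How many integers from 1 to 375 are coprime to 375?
200

375 = 3 × 5^3
φ(n) = n × ∏(1 - 1/p) for each prime p dividing n
φ(375) = 375 × (1 - 1/3) × (1 - 1/5) = 200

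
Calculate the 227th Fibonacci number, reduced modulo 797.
1

Matrix identity: Q^n = [[F_(n+1), F_n], [F_n, F_(n-1)]] with Q = [[1,1],[1,0]].
n = 227 = 11100011₂. Square-and-multiply, entries mod 797:
Q^1 = [[1,1],[1,0]]
Q^3 = (Q^1)²·Q = [[3,2],[2,1]]
Q^7 = (Q^3)²·Q = [[21,13],[13,8]]
Q^14 = (Q^7)² = [[610,377],[377,233]]
Q^28 = (Q^14)² = [[164,605],[605,356]]
Q^56 = (Q^28)² = [[0,582],[582,215]]
Q^113 = (Q^56)²·Q = [[0,796],[796,1]]
Q^227 = (Q^113)²·Q = [[0,1],[1,796]]
F_227 mod 797 = Q^227[0][1] = 1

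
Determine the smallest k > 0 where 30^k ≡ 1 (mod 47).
46

47 is prime, so ord(30) divides φ(47) = 46.
Divisors of 46: 1, 2, 23, 46.
Repeated squaring: 30^1 ≡ 30, 30^2 ≡ 7, 30^4 ≡ 2, 30^8 ≡ 4, 30^16 ≡ 16, 30^32 ≡ 21 (mod 47).
Test 30^d mod 47 for each divisor d in increasing order:
30^1 ≡ 30
30^2 ≡ 7
30^23 = 30^16·30^4·30^2·30^1 ≡ 46
30^46 = 30^32·30^8·30^4·30^2 ≡ 1  ← first divisor giving 1
The order is 46.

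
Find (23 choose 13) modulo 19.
0

Using Lucas' theorem:
Write n=23 and k=13 in base 19:
n in base 19: [1, 4]
k in base 19: [0, 13]
C(23,13) mod 19 = ∏ C(n_i, k_i) mod 19
Digit binomials (mod 19): C(1,0) = 1; C(4,13) = 0 (k_i > n_i)
Product: 1 × 0 = 0 ≡ 0 (mod 19)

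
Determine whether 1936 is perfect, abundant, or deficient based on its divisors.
abundant

Proper divisors of 1936: sum = 1 + 2 + 4 + 8 + 11 + 16 + 22 + 44 + 88 + 121 + 176 + 242 + 484 + 968 = 2187
Since 2187 > 1936, 1936 is abundant.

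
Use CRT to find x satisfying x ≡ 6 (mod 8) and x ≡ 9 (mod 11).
86

Using Chinese Remainder Theorem:
M = 8 × 11 = 88
M1 = 11, M2 = 8
y1 = 11^(-1) mod 8 = 3
y2 = 8^(-1) mod 11 = 7
x = (6×11×3 + 9×8×7) mod 88 = 86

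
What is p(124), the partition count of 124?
2841940500

p(n) counts ways to write n as a sum of positive integers (order ignored).
Euler's pentagonal recurrence: p(k) = p(k-1) + p(k-2) - p(k-5) - p(k-7) + p(k-12) + p(k-15) - ... (offsets j(3j∓1)/2, signs ++--, p(0)=1, p(<0)=0).
DP table for k = 0..123: p(0)=1, p(1)=1, p(2)=2, p(3)=3, p(4)=5, p(5)=7, p(6)=11, p(7)=15, p(8)=22, p(9)=30, p(10)=42, p(11)=56, p(12)=77, p(13)=101, p(14)=135, p(15)=176, p(16)=231, p(17)=297, p(18)=385, p(19)=490, p(20)=627, p(21)=792, p(22)=1002, p(23)=1255, p(24)=1575, p(25)=1958, p(26)=2436, p(27)=3010, p(28)=3718, p(29)=4565, p(30)=5604, p(31)=6842, p(32)=8349, p(33)=10143, p(34)=12310, p(35)=14883, p(36)=17977, p(37)=21637, p(38)=26015, p(39)=31185, p(40)=37338, p(41)=44583, p(42)=53174, p(43)=63261, p(44)=75175, p(45)=89134, p(46)=105558, p(47)=124754, p(48)=147273, p(49)=173525, p(50)=204226, p(51)=239943, p(52)=281589, p(53)=329931, p(54)=386155, p(55)=451276, p(56)=526823, p(57)=614154, p(58)=715220, p(59)=831820, p(60)=966467, p(61)=1121505, p(62)=1300156, p(63)=1505499, p(64)=1741630, p(65)=2012558, p(66)=2323520, p(67)=2679689, p(68)=3087735, p(69)=3554345, p(70)=4087968, p(71)=4697205, p(72)=5392783, p(73)=6185689, p(74)=7089500, p(75)=8118264, p(76)=9289091, p(77)=10619863, p(78)=12132164, p(79)=13848650, p(80)=15796476, p(81)=18004327, p(82)=20506255, p(83)=23338469, p(84)=26543660, p(85)=30167357, p(86)=34262962, p(87)=38887673, p(88)=44108109, p(89)=49995925, p(90)=56634173, p(91)=64112359, p(92)=72533807, p(93)=82010177, p(94)=92669720, p(95)=104651419, p(96)=118114304, p(97)=133230930, p(98)=150198136, p(99)=169229875, p(100)=190569292, p(101)=214481126, p(102)=241265379, p(103)=271248950, p(104)=304801365, p(105)=342325709, p(106)=384276336, p(107)=431149389, p(108)=483502844, p(109)=541946240, p(110)=607163746, p(111)=679903203, p(112)=761002156, p(113)=851376628, p(114)=952050665, p(115)=1064144451, p(116)=1188908248, p(117)=1327710076, p(118)=1482074143, p(119)=1653668665, p(120)=1844349560, p(121)=2056148051, p(122)=2291320912, p(123)=2552338241.
Final step: p(124) = p(123) + p(122) - p(119) - p(117) + p(112) + p(109) - p(102) - p(98) + p(89) + p(84) - p(73) - p(67) + p(54) + p(47) - p(32) - p(24) + p(7)
= 2552338241 + 2291320912 - 1653668665 - 1327710076 + 761002156 + 541946240 - 241265379 - 150198136 + 49995925 + 26543660 - 6185689 - 2679689 + 386155 + 124754 - 8349 - 1575 + 15
= 2841940500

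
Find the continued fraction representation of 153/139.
[1; 9, 1, 13]

Euclidean algorithm steps:
153 = 1 × 139 + 14
139 = 9 × 14 + 13
14 = 1 × 13 + 1
13 = 13 × 1 + 0
Continued fraction: [1; 9, 1, 13]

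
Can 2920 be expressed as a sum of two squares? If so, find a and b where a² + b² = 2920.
2² + 54² (a=2, b=54)

Factorization: 2920 = 2^3 × 5 × 73
By Fermat: n is sum of two squares iff every prime p ≡ 3 (mod 4) appears to even power.
All primes ≡ 3 (mod 4) appear to even power.
Search a = 0, 1, 2, … for 2920 - a² a perfect square: first hit at a = 2: 2920 - 4 = 2916 = 54².
2920 = 2² + 54² = 4 + 2916 ✓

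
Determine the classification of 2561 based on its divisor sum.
deficient

Proper divisors of 2561: sum = 1 + 13 + 197 = 211
Since 211 < 2561, 2561 is deficient.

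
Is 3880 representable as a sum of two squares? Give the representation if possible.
6² + 62² (a=6, b=62)

Factorization: 3880 = 2^3 × 5 × 97
By Fermat: n is sum of two squares iff every prime p ≡ 3 (mod 4) appears to even power.
All primes ≡ 3 (mod 4) appear to even power.
Search a = 0, 1, 2, … for 3880 - a² a perfect square: first hit at a = 6: 3880 - 36 = 3844 = 62².
3880 = 6² + 62² = 36 + 3844 ✓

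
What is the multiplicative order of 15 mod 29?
28

29 is prime, so ord(15) divides φ(29) = 28.
Divisors of 28: 1, 2, 4, 7, 14, 28.
Repeated squaring: 15^1 ≡ 15, 15^2 ≡ 22, 15^4 ≡ 20, 15^8 ≡ 23, 15^16 ≡ 7 (mod 29).
Test 15^d mod 29 for each divisor d in increasing order:
15^1 ≡ 15
15^2 ≡ 22
15^4 ≡ 20
15^7 = 15^4·15^2·15^1 ≡ 17
15^14 = 15^8·15^4·15^2 ≡ 28
15^28 = 15^16·15^8·15^4 ≡ 1  ← first divisor giving 1
The order is 28.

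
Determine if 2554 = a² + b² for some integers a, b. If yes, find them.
23² + 45² (a=23, b=45)

Factorization: 2554 = 2 × 1277
By Fermat: n is sum of two squares iff every prime p ≡ 3 (mod 4) appears to even power.
All primes ≡ 3 (mod 4) appear to even power.
Search a = 0, 1, 2, … for 2554 - a² a perfect square: first hit at a = 23: 2554 - 529 = 2025 = 45².
2554 = 23² + 45² = 529 + 2025 ✓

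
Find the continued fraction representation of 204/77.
[2; 1, 1, 1, 5, 1, 3]

Euclidean algorithm steps:
204 = 2 × 77 + 50
77 = 1 × 50 + 27
50 = 1 × 27 + 23
27 = 1 × 23 + 4
23 = 5 × 4 + 3
4 = 1 × 3 + 1
3 = 3 × 1 + 0
Continued fraction: [2; 1, 1, 1, 5, 1, 3]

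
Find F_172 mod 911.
108

Matrix identity: Q^n = [[F_(n+1), F_n], [F_n, F_(n-1)]] with Q = [[1,1],[1,0]].
n = 172 = 10101100₂. Square-and-multiply, entries mod 911:
Q^1 = [[1,1],[1,0]]
Q^2 = (Q^1)² = [[2,1],[1,1]]
Q^5 = (Q^2)²·Q = [[8,5],[5,3]]
Q^10 = (Q^5)² = [[89,55],[55,34]]
Q^21 = (Q^10)²·Q = [[402,14],[14,388]]
Q^43 = (Q^21)²·Q = [[681,553],[553,128]]
Q^86 = (Q^43)² = [[686,76],[76,610]]
Q^172 = (Q^86)² = [[830,108],[108,722]]
F_172 mod 911 = Q^172[0][1] = 108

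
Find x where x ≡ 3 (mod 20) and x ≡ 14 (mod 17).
303

Using Chinese Remainder Theorem:
M = 20 × 17 = 340
M1 = 17, M2 = 20
y1 = 17^(-1) mod 20 = 13
y2 = 20^(-1) mod 17 = 6
x = (3×17×13 + 14×20×6) mod 340 = 303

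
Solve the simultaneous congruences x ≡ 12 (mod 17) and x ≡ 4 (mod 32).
420

Using Chinese Remainder Theorem:
M = 17 × 32 = 544
M1 = 32, M2 = 17
y1 = 32^(-1) mod 17 = 8
y2 = 17^(-1) mod 32 = 17
x = (12×32×8 + 4×17×17) mod 544 = 420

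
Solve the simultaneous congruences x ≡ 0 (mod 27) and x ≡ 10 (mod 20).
270

Using Chinese Remainder Theorem:
M = 27 × 20 = 540
M1 = 20, M2 = 27
y1 = 20^(-1) mod 27 = 23
y2 = 27^(-1) mod 20 = 3
x = (0×20×23 + 10×27×3) mod 540 = 270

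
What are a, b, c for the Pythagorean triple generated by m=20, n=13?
(231, 520, 569)

Euclid's formula: a = m² - n², b = 2mn, c = m² + n²
m = 20, n = 13
a = 20² - 13² = 400 - 169 = 231
b = 2 × 20 × 13 = 520
c = 20² + 13² = 400 + 169 = 569
Verification: 231² + 520² = 53361 + 270400 = 323761 = 569² ✓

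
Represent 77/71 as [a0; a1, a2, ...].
[1; 11, 1, 5]

Euclidean algorithm steps:
77 = 1 × 71 + 6
71 = 11 × 6 + 5
6 = 1 × 5 + 1
5 = 5 × 1 + 0
Continued fraction: [1; 11, 1, 5]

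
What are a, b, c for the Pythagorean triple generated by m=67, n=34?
(3333, 4556, 5645)

Euclid's formula: a = m² - n², b = 2mn, c = m² + n²
m = 67, n = 34
a = 67² - 34² = 4489 - 1156 = 3333
b = 2 × 67 × 34 = 4556
c = 67² + 34² = 4489 + 1156 = 5645
Verification: 3333² + 4556² = 11108889 + 20757136 = 31866025 = 5645² ✓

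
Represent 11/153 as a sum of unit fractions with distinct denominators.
1/14 + 1/2142

Greedy algorithm:
11/153: ceiling(153/11) = 14, use 1/14
1/2142: ceiling(2142/1) = 2142, use 1/2142
Result: 11/153 = 1/14 + 1/2142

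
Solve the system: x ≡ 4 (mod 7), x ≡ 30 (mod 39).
186

Using Chinese Remainder Theorem:
M = 7 × 39 = 273
M1 = 39, M2 = 7
y1 = 39^(-1) mod 7 = 2
y2 = 7^(-1) mod 39 = 28
x = (4×39×2 + 30×7×28) mod 273 = 186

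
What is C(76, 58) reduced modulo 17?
15

Using Lucas' theorem:
Write n=76 and k=58 in base 17:
n in base 17: [4, 8]
k in base 17: [3, 7]
C(76,58) mod 17 = ∏ C(n_i, k_i) mod 17
Digit binomials (mod 17): C(4,3) = 4; C(8,7) = 8
Product: 4 × 8 = 32 ≡ 15 (mod 17)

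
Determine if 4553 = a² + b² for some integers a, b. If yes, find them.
8² + 67² (a=8, b=67)

Factorization: 4553 = 29 × 157
By Fermat: n is sum of two squares iff every prime p ≡ 3 (mod 4) appears to even power.
All primes ≡ 3 (mod 4) appear to even power.
Search a = 0, 1, 2, … for 4553 - a² a perfect square: first hit at a = 8: 4553 - 64 = 4489 = 67².
4553 = 8² + 67² = 64 + 4489 ✓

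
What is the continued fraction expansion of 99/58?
[1; 1, 2, 2, 2, 3]

Euclidean algorithm steps:
99 = 1 × 58 + 41
58 = 1 × 41 + 17
41 = 2 × 17 + 7
17 = 2 × 7 + 3
7 = 2 × 3 + 1
3 = 3 × 1 + 0
Continued fraction: [1; 1, 2, 2, 2, 3]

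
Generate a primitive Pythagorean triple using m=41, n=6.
(1645, 492, 1717)

Euclid's formula: a = m² - n², b = 2mn, c = m² + n²
m = 41, n = 6
a = 41² - 6² = 1681 - 36 = 1645
b = 2 × 41 × 6 = 492
c = 41² + 6² = 1681 + 36 = 1717
Verification: 1645² + 492² = 2706025 + 242064 = 2948089 = 1717² ✓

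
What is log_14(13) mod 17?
4

Baby-step giant-step with step n = ⌈√17⌉ = 5.
Baby steps 14^j mod 17 (j:value) for j=0..4: 0:1, 1:14, 2:9, 3:7, 4:13.
h = 13 is already in the table at j=4, so x = 4.
Check: 14^4 ≡ 13 (mod 17).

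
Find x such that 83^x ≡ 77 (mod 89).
33

Baby-step giant-step with step n = ⌈√89⌉ = 10.
Baby steps 83^j mod 89 (j:value) for j=0..9: 0:1, 1:83, 2:36, 3:51, 4:50, 5:56, 6:20, 7:58, 8:8, 9:41.
Giant-step multiplier: 83^(-10) ≡ 83^(88-10) = 83^78 ≡ 17 (mod 89).
Giant steps γ_i = 77·17^i mod 89: γ_0=77, γ_1=63, γ_2=3, γ_3=51 (in table at j=3).
x = i·n + j = 3·10 + 3 = 33.
Check: 83^33 ≡ 77 (mod 89).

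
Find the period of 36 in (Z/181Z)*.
30

181 is prime, so ord(36) divides φ(181) = 180.
Divisors of 180: 1, 2, 3, 4, 5, 6, 9, 10, 12, 15, 18, 20, 30, 36, 45, 60, 90, 180.
Repeated squaring: 36^1 ≡ 36, 36^2 ≡ 29, 36^4 ≡ 117, 36^8 ≡ 114, 36^16 ≡ 145, 36^32 ≡ 29, 36^64 ≡ 117, 36^128 ≡ 114 (mod 181).
Test 36^d mod 181 for each divisor d in increasing order:
36^1 ≡ 36
36^2 ≡ 29
36^3 = 36^2·36^1 ≡ 139
36^4 ≡ 117
36^5 = 36^4·36^1 ≡ 49
36^6 = 36^4·36^2 ≡ 135
36^9 = 36^8·36^1 ≡ 122
36^10 = 36^8·36^2 ≡ 48
36^12 = 36^8·36^4 ≡ 125
36^15 = 36^8·36^4·36^2·36^1 ≡ 180
36^18 = 36^16·36^2 ≡ 42
36^20 = 36^16·36^4 ≡ 132
36^30 = 36^16·36^8·36^4·36^2 ≡ 1  ← first divisor giving 1
The order is 30.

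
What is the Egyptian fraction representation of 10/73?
1/8 + 1/84 + 1/12264

Greedy algorithm:
10/73: ceiling(73/10) = 8, use 1/8
7/584: ceiling(584/7) = 84, use 1/84
1/12264: ceiling(12264/1) = 12264, use 1/12264
Result: 10/73 = 1/8 + 1/84 + 1/12264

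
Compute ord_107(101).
53

107 is prime, so ord(101) divides φ(107) = 106.
Divisors of 106: 1, 2, 53, 106.
Repeated squaring: 101^1 ≡ 101, 101^2 ≡ 36, 101^4 ≡ 12, 101^8 ≡ 37, 101^16 ≡ 85, 101^32 ≡ 56, 101^64 ≡ 33 (mod 107).
Test 101^d mod 107 for each divisor d in increasing order:
101^1 ≡ 101
101^2 ≡ 36
101^53 = 101^32·101^16·101^4·101^1 ≡ 1  ← first divisor giving 1
The order is 53.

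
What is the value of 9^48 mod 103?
13

Repeated squaring. Binary of 48 = 110000.
9^1 ≡ 9 (mod 103); 9^2 ≡ 81 (mod 103); 9^4 ≡ 72 (mod 103); 9^8 ≡ 34 (mod 103); 9^16 ≡ 23 (mod 103); 9^32 ≡ 14 (mod 103)
9^48 = 9^16 × 9^32 ≡ 13 (mod 103)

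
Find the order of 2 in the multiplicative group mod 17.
8

17 is prime, so ord(2) divides φ(17) = 16.
Divisors of 16: 1, 2, 4, 8, 16.
Repeated squaring: 2^1 ≡ 2, 2^2 ≡ 4, 2^4 ≡ 16, 2^8 ≡ 1, 2^16 ≡ 1 (mod 17).
Test 2^d mod 17 for each divisor d in increasing order:
2^1 ≡ 2
2^2 ≡ 4
2^4 ≡ 16
2^8 ≡ 1  ← first divisor giving 1
The order is 8.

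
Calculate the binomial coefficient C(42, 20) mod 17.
10

Using Lucas' theorem:
Write n=42 and k=20 in base 17:
n in base 17: [2, 8]
k in base 17: [1, 3]
C(42,20) mod 17 = ∏ C(n_i, k_i) mod 17
Digit binomials (mod 17): C(2,1) = 2; C(8,3) = 56 ≡ 5
Product: 2 × 5 = 10 ≡ 10 (mod 17)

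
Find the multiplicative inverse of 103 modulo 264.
223

gcd(103, 264) = 1, so the inverse exists.
Extended Euclidean algorithm on (264, 103):
264 = 2 × 103 + 58  ⟹  58 = (1)·264 + (-2)·103
103 = 1 × 58 + 45  ⟹  45 = (-1)·264 + (3)·103
58 = 1 × 45 + 13  ⟹  13 = (2)·264 + (-5)·103
45 = 3 × 13 + 6  ⟹  6 = (-7)·264 + (18)·103
13 = 2 × 6 + 1  ⟹  1 = (16)·264 + (-41)·103
So (-41)·103 ≡ 1 (mod 264), i.e. 103^(-1) ≡ -41 ≡ 223 (mod 264).
Check: 103 × 223 = 22969 ≡ 1 (mod 264)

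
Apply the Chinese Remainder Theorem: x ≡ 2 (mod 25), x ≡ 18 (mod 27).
477

Using Chinese Remainder Theorem:
M = 25 × 27 = 675
M1 = 27, M2 = 25
y1 = 27^(-1) mod 25 = 13
y2 = 25^(-1) mod 27 = 13
x = (2×27×13 + 18×25×13) mod 675 = 477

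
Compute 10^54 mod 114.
58

Repeated squaring. Binary of 54 = 110110.
10^1 ≡ 10 (mod 114); 10^2 ≡ 100 (mod 114); 10^4 ≡ 82 (mod 114); 10^8 ≡ 112 (mod 114); 10^16 ≡ 4 (mod 114); 10^32 ≡ 16 (mod 114)
10^54 = 10^2 × 10^4 × 10^16 × 10^32 ≡ 58 (mod 114)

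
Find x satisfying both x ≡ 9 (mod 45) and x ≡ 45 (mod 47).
1314

Using Chinese Remainder Theorem:
M = 45 × 47 = 2115
M1 = 47, M2 = 45
y1 = 47^(-1) mod 45 = 23
y2 = 45^(-1) mod 47 = 23
x = (9×47×23 + 45×45×23) mod 2115 = 1314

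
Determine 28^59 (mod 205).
142

Repeated squaring. Binary of 59 = 111011.
28^1 ≡ 28 (mod 205); 28^2 ≡ 169 (mod 205); 28^4 ≡ 66 (mod 205); 28^8 ≡ 51 (mod 205); 28^16 ≡ 141 (mod 205); 28^32 ≡ 201 (mod 205)
28^59 = 28^1 × 28^2 × 28^8 × 28^16 × 28^32 ≡ 142 (mod 205)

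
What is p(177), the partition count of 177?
522115831195

p(n) counts ways to write n as a sum of positive integers (order ignored).
Euler's pentagonal recurrence: p(k) = p(k-1) + p(k-2) - p(k-5) - p(k-7) + p(k-12) + p(k-15) - ... (offsets j(3j∓1)/2, signs ++--, p(0)=1, p(<0)=0).
DP table for k = 0..176: p(0)=1, p(1)=1, p(2)=2, p(3)=3, p(4)=5, p(5)=7, p(6)=11, p(7)=15, p(8)=22, p(9)=30, p(10)=42, p(11)=56, p(12)=77, p(13)=101, p(14)=135, p(15)=176, p(16)=231, p(17)=297, p(18)=385, p(19)=490, p(20)=627, p(21)=792, p(22)=1002, p(23)=1255, p(24)=1575, p(25)=1958, p(26)=2436, p(27)=3010, p(28)=3718, p(29)=4565, p(30)=5604, p(31)=6842, p(32)=8349, p(33)=10143, p(34)=12310, p(35)=14883, p(36)=17977, p(37)=21637, p(38)=26015, p(39)=31185, p(40)=37338, p(41)=44583, p(42)=53174, p(43)=63261, p(44)=75175, p(45)=89134, p(46)=105558, p(47)=124754, p(48)=147273, p(49)=173525, p(50)=204226, p(51)=239943, p(52)=281589, p(53)=329931, p(54)=386155, p(55)=451276, p(56)=526823, p(57)=614154, p(58)=715220, p(59)=831820, p(60)=966467, p(61)=1121505, p(62)=1300156, p(63)=1505499, p(64)=1741630, p(65)=2012558, p(66)=2323520, p(67)=2679689, p(68)=3087735, p(69)=3554345, p(70)=4087968, p(71)=4697205, p(72)=5392783, p(73)=6185689, p(74)=7089500, p(75)=8118264, p(76)=9289091, p(77)=10619863, p(78)=12132164, p(79)=13848650, p(80)=15796476, p(81)=18004327, p(82)=20506255, p(83)=23338469, p(84)=26543660, p(85)=30167357, p(86)=34262962, p(87)=38887673, p(88)=44108109, p(89)=49995925, p(90)=56634173, p(91)=64112359, p(92)=72533807, p(93)=82010177, p(94)=92669720, p(95)=104651419, p(96)=118114304, p(97)=133230930, p(98)=150198136, p(99)=169229875, p(100)=190569292, p(101)=214481126, p(102)=241265379, p(103)=271248950, p(104)=304801365, p(105)=342325709, p(106)=384276336, p(107)=431149389, p(108)=483502844, p(109)=541946240, p(110)=607163746, p(111)=679903203, p(112)=761002156, p(113)=851376628, p(114)=952050665, p(115)=1064144451, p(116)=1188908248, p(117)=1327710076, p(118)=1482074143, p(119)=1653668665, p(120)=1844349560, p(121)=2056148051, p(122)=2291320912, p(123)=2552338241, p(124)=2841940500, p(125)=3163127352, p(126)=3519222692, p(127)=3913864295, p(128)=4351078600, p(129)=4835271870, p(130)=5371315400, p(131)=5964539504, p(132)=6620830889, p(133)=7346629512, p(134)=8149040695, p(135)=9035836076, p(136)=10015581680, p(137)=11097645016, p(138)=12292341831, p(139)=13610949895, p(140)=15065878135, p(141)=16670689208, p(142)=18440293320, p(143)=20390982757, p(144)=22540654445, p(145)=24908858009, p(146)=27517052599, p(147)=30388671978, p(148)=33549419497, p(149)=37027355200, p(150)=40853235313, p(151)=45060624582, p(152)=49686288421, p(153)=54770336324, p(154)=60356673280, p(155)=66493182097, p(156)=73232243759, p(157)=80630964769, p(158)=88751778802, p(159)=97662728555, p(160)=107438159466, p(161)=118159068427, p(162)=129913904637, p(163)=142798995930, p(164)=156919475295, p(165)=172389800255, p(166)=189334822579, p(167)=207890420102, p(168)=228204732751, p(169)=250438925115, p(170)=274768617130, p(171)=301384802048, p(172)=330495499613, p(173)=362326859895, p(174)=397125074750, p(175)=435157697830, p(176)=476715857290.
Final step: p(177) = p(176) + p(175) - p(172) - p(170) + p(165) + p(162) - p(155) - p(151) + p(142) + p(137) - p(126) - p(120) + p(107) + p(100) - p(85) - p(77) + p(60) + p(51) - p(32) - p(22) + p(1)
= 476715857290 + 435157697830 - 330495499613 - 274768617130 + 172389800255 + 129913904637 - 66493182097 - 45060624582 + 18440293320 + 11097645016 - 3519222692 - 1844349560 + 431149389 + 190569292 - 30167357 - 10619863 + 966467 + 239943 - 8349 - 1002 + 1
= 522115831195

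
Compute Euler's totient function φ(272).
128

272 = 2^4 × 17
φ(n) = n × ∏(1 - 1/p) for each prime p dividing n
φ(272) = 272 × (1 - 1/2) × (1 - 1/17) = 128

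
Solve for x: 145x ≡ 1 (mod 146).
145

gcd(145, 146) = 1, so the inverse exists.
Extended Euclidean algorithm on (146, 145):
146 = 1 × 145 + 1  ⟹  1 = (1)·146 + (-1)·145
So (-1)·145 ≡ 1 (mod 146), i.e. 145^(-1) ≡ -1 ≡ 145 (mod 146).
Check: 145 × 145 = 21025 ≡ 1 (mod 146)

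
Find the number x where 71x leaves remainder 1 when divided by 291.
41

gcd(71, 291) = 1, so the inverse exists.
Extended Euclidean algorithm on (291, 71):
291 = 4 × 71 + 7  ⟹  7 = (1)·291 + (-4)·71
71 = 10 × 7 + 1  ⟹  1 = (-10)·291 + (41)·71
So (41)·71 ≡ 1 (mod 291), i.e. 71^(-1) ≡ 41 (mod 291).
Check: 71 × 41 = 2911 ≡ 1 (mod 291)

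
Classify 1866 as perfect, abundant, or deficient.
abundant

Proper divisors of 1866: sum = 1 + 2 + 3 + 6 + 311 + 622 + 933 = 1878
Since 1878 > 1866, 1866 is abundant.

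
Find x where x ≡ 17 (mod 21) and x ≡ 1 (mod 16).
17

Using Chinese Remainder Theorem:
M = 21 × 16 = 336
M1 = 16, M2 = 21
y1 = 16^(-1) mod 21 = 4
y2 = 21^(-1) mod 16 = 13
x = (17×16×4 + 1×21×13) mod 336 = 17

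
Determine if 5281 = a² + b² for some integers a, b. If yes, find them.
41² + 60² (a=41, b=60)

Factorization: 5281 = 5281
By Fermat: n is sum of two squares iff every prime p ≡ 3 (mod 4) appears to even power.
All primes ≡ 3 (mod 4) appear to even power.
Search a = 0, 1, 2, … for 5281 - a² a perfect square: first hit at a = 41: 5281 - 1681 = 3600 = 60².
5281 = 41² + 60² = 1681 + 3600 ✓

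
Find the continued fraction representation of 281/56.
[5; 56]

Euclidean algorithm steps:
281 = 5 × 56 + 1
56 = 56 × 1 + 0
Continued fraction: [5; 56]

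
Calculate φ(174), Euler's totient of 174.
56

174 = 2 × 3 × 29
φ(n) = n × ∏(1 - 1/p) for each prime p dividing n
φ(174) = 174 × (1 - 1/2) × (1 - 1/3) × (1 - 1/29) = 56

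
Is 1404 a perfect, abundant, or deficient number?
abundant

Proper divisors of 1404: sum = 1 + 2 + 3 + 4 + 6 + 9 + 12 + 13 + ... + 234 + 351 + 468 + 702 (23 divisors) = 2516
Since 2516 > 1404, 1404 is abundant.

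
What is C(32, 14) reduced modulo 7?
6

Using Lucas' theorem:
Write n=32 and k=14 in base 7:
n in base 7: [4, 4]
k in base 7: [2, 0]
C(32,14) mod 7 = ∏ C(n_i, k_i) mod 7
Digit binomials (mod 7): C(4,2) = 6; C(4,0) = 1
Product: 6 × 1 = 6 ≡ 6 (mod 7)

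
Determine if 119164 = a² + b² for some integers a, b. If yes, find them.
Not possible

Factorization: 119164 = 2^2 × 31^3
By Fermat: n is sum of two squares iff every prime p ≡ 3 (mod 4) appears to even power.
Prime(s) ≡ 3 (mod 4) with odd exponent: [(31, 3)]
Therefore 119164 cannot be expressed as a² + b².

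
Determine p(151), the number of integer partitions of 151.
45060624582

p(n) counts ways to write n as a sum of positive integers (order ignored).
Euler's pentagonal recurrence: p(k) = p(k-1) + p(k-2) - p(k-5) - p(k-7) + p(k-12) + p(k-15) - ... (offsets j(3j∓1)/2, signs ++--, p(0)=1, p(<0)=0).
DP table for k = 0..150: p(0)=1, p(1)=1, p(2)=2, p(3)=3, p(4)=5, p(5)=7, p(6)=11, p(7)=15, p(8)=22, p(9)=30, p(10)=42, p(11)=56, p(12)=77, p(13)=101, p(14)=135, p(15)=176, p(16)=231, p(17)=297, p(18)=385, p(19)=490, p(20)=627, p(21)=792, p(22)=1002, p(23)=1255, p(24)=1575, p(25)=1958, p(26)=2436, p(27)=3010, p(28)=3718, p(29)=4565, p(30)=5604, p(31)=6842, p(32)=8349, p(33)=10143, p(34)=12310, p(35)=14883, p(36)=17977, p(37)=21637, p(38)=26015, p(39)=31185, p(40)=37338, p(41)=44583, p(42)=53174, p(43)=63261, p(44)=75175, p(45)=89134, p(46)=105558, p(47)=124754, p(48)=147273, p(49)=173525, p(50)=204226, p(51)=239943, p(52)=281589, p(53)=329931, p(54)=386155, p(55)=451276, p(56)=526823, p(57)=614154, p(58)=715220, p(59)=831820, p(60)=966467, p(61)=1121505, p(62)=1300156, p(63)=1505499, p(64)=1741630, p(65)=2012558, p(66)=2323520, p(67)=2679689, p(68)=3087735, p(69)=3554345, p(70)=4087968, p(71)=4697205, p(72)=5392783, p(73)=6185689, p(74)=7089500, p(75)=8118264, p(76)=9289091, p(77)=10619863, p(78)=12132164, p(79)=13848650, p(80)=15796476, p(81)=18004327, p(82)=20506255, p(83)=23338469, p(84)=26543660, p(85)=30167357, p(86)=34262962, p(87)=38887673, p(88)=44108109, p(89)=49995925, p(90)=56634173, p(91)=64112359, p(92)=72533807, p(93)=82010177, p(94)=92669720, p(95)=104651419, p(96)=118114304, p(97)=133230930, p(98)=150198136, p(99)=169229875, p(100)=190569292, p(101)=214481126, p(102)=241265379, p(103)=271248950, p(104)=304801365, p(105)=342325709, p(106)=384276336, p(107)=431149389, p(108)=483502844, p(109)=541946240, p(110)=607163746, p(111)=679903203, p(112)=761002156, p(113)=851376628, p(114)=952050665, p(115)=1064144451, p(116)=1188908248, p(117)=1327710076, p(118)=1482074143, p(119)=1653668665, p(120)=1844349560, p(121)=2056148051, p(122)=2291320912, p(123)=2552338241, p(124)=2841940500, p(125)=3163127352, p(126)=3519222692, p(127)=3913864295, p(128)=4351078600, p(129)=4835271870, p(130)=5371315400, p(131)=5964539504, p(132)=6620830889, p(133)=7346629512, p(134)=8149040695, p(135)=9035836076, p(136)=10015581680, p(137)=11097645016, p(138)=12292341831, p(139)=13610949895, p(140)=15065878135, p(141)=16670689208, p(142)=18440293320, p(143)=20390982757, p(144)=22540654445, p(145)=24908858009, p(146)=27517052599, p(147)=30388671978, p(148)=33549419497, p(149)=37027355200, p(150)=40853235313.
Final step: p(151) = p(150) + p(149) - p(146) - p(144) + p(139) + p(136) - p(129) - p(125) + p(116) + p(111) - p(100) - p(94) + p(81) + p(74) - p(59) - p(51) + p(34) + p(25) - p(6)
= 40853235313 + 37027355200 - 27517052599 - 22540654445 + 13610949895 + 10015581680 - 4835271870 - 3163127352 + 1188908248 + 679903203 - 190569292 - 92669720 + 18004327 + 7089500 - 831820 - 239943 + 12310 + 1958 - 11
= 45060624582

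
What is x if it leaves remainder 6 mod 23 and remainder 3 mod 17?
190

Using Chinese Remainder Theorem:
M = 23 × 17 = 391
M1 = 17, M2 = 23
y1 = 17^(-1) mod 23 = 19
y2 = 23^(-1) mod 17 = 3
x = (6×17×19 + 3×23×3) mod 391 = 190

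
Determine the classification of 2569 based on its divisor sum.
deficient

Proper divisors of 2569: sum = 1 + 7 + 367 = 375
Since 375 < 2569, 2569 is deficient.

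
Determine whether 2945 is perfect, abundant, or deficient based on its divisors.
deficient

Proper divisors of 2945: sum = 1 + 5 + 19 + 31 + 95 + 155 + 589 = 895
Since 895 < 2945, 2945 is deficient.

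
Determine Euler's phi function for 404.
200

404 = 2^2 × 101
φ(n) = n × ∏(1 - 1/p) for each prime p dividing n
φ(404) = 404 × (1 - 1/2) × (1 - 1/101) = 200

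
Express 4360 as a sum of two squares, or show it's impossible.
2² + 66² (a=2, b=66)

Factorization: 4360 = 2^3 × 5 × 109
By Fermat: n is sum of two squares iff every prime p ≡ 3 (mod 4) appears to even power.
All primes ≡ 3 (mod 4) appear to even power.
Search a = 0, 1, 2, … for 4360 - a² a perfect square: first hit at a = 2: 4360 - 4 = 4356 = 66².
4360 = 2² + 66² = 4 + 4356 ✓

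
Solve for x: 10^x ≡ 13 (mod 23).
12

Baby-step giant-step with step n = ⌈√23⌉ = 5.
Baby steps 10^j mod 23 (j:value) for j=0..4: 0:1, 1:10, 2:8, 3:11, 4:18.
Giant-step multiplier: 10^(-5) ≡ 10^(22-5) = 10^17 ≡ 17 (mod 23).
Giant steps γ_i = 13·17^i mod 23: γ_0=13, γ_1=14, γ_2=8 (in table at j=2).
x = i·n + j = 2·5 + 2 = 12.
Check: 10^12 ≡ 13 (mod 23).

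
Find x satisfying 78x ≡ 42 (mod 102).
x ≡ 11 (mod 17)

gcd(78, 102) = 6, which divides 42, so solutions exist.
Divide through by 6: 13x ≡ 7 (mod 17).
Find 13^(-1) mod 17 by the extended Euclidean algorithm:
17 = 1 × 13 + 4  ⟹  4 = (1)·17 + (-1)·13
13 = 3 × 4 + 1  ⟹  1 = (-3)·17 + (4)·13
So (4)·13 ≡ 1 (mod 17), i.e. 13^(-1) ≡ 4 (mod 17).
x ≡ 4 × 7 = 28 ≡ 11 (mod 17).
Check: 78 × 11 = 858 ≡ 42 (mod 102).
x ≡ 11 (mod 17), giving 6 solutions mod 102.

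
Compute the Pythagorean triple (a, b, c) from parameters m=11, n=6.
(85, 132, 157)

Euclid's formula: a = m² - n², b = 2mn, c = m² + n²
m = 11, n = 6
a = 11² - 6² = 121 - 36 = 85
b = 2 × 11 × 6 = 132
c = 11² + 6² = 121 + 36 = 157
Verification: 85² + 132² = 7225 + 17424 = 24649 = 157² ✓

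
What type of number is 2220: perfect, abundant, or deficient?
abundant

Proper divisors of 2220: sum = 1 + 2 + 3 + 4 + 5 + 6 + 10 + 12 + ... + 444 + 555 + 740 + 1110 (23 divisors) = 4164
Since 4164 > 2220, 2220 is abundant.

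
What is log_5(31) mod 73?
11

Baby-step giant-step with step n = ⌈√73⌉ = 9.
Baby steps 5^j mod 73 (j:value) for j=0..8: 0:1, 1:5, 2:25, 3:52, 4:41, 5:59, 6:3, 7:15, 8:2.
Giant-step multiplier: 5^(-9) ≡ 5^(72-9) = 5^63 ≡ 22 (mod 73).
Giant steps γ_i = 31·22^i mod 73: γ_0=31, γ_1=25 (in table at j=2).
x = i·n + j = 1·9 + 2 = 11.
Check: 5^11 ≡ 31 (mod 73).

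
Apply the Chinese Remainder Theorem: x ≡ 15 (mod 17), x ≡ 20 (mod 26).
202

Using Chinese Remainder Theorem:
M = 17 × 26 = 442
M1 = 26, M2 = 17
y1 = 26^(-1) mod 17 = 2
y2 = 17^(-1) mod 26 = 23
x = (15×26×2 + 20×17×23) mod 442 = 202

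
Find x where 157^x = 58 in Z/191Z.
131

Baby-step giant-step with step n = ⌈√191⌉ = 14.
Baby steps 157^j mod 191 (j:value) for j=0..13: 0:1, 1:157, 2:10, 3:42, 4:100, 5:38, 6:45, 7:189, 8:68, 9:171, 10:107, 11:182, 12:115, 13:101.
Giant-step multiplier: 157^(-14) ≡ 157^(190-14) = 157^176 ≡ 48 (mod 191).
Giant steps γ_i = 58·48^i mod 191: γ_0=58, γ_1=110, γ_2=123, γ_3=174, γ_4=139, γ_5=178, γ_6=140, γ_7=35, γ_8=152, γ_9=38 (in table at j=5).
x = i·n + j = 9·14 + 5 = 131.
Check: 157^131 ≡ 58 (mod 191).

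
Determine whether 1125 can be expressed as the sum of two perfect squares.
6² + 33² (a=6, b=33)

Factorization: 1125 = 3^2 × 5^3
By Fermat: n is sum of two squares iff every prime p ≡ 3 (mod 4) appears to even power.
All primes ≡ 3 (mod 4) appear to even power.
Search a = 0, 1, 2, … for 1125 - a² a perfect square: first hit at a = 6: 1125 - 36 = 1089 = 33².
1125 = 6² + 33² = 36 + 1089 ✓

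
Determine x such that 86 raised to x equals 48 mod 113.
35

Baby-step giant-step with step n = ⌈√113⌉ = 11.
Baby steps 86^j mod 113 (j:value) for j=0..10: 0:1, 1:86, 2:51, 3:92, 4:2, 5:59, 6:102, 7:71, 8:4, 9:5, 10:91.
Giant-step multiplier: 86^(-11) ≡ 86^(112-11) = 86^101 ≡ 39 (mod 113).
Giant steps γ_i = 48·39^i mod 113: γ_0=48, γ_1=64, γ_2=10, γ_3=51 (in table at j=2).
x = i·n + j = 3·11 + 2 = 35.
Check: 86^35 ≡ 48 (mod 113).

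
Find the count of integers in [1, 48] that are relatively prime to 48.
16

48 = 2^4 × 3
φ(n) = n × ∏(1 - 1/p) for each prime p dividing n
φ(48) = 48 × (1 - 1/2) × (1 - 1/3) = 16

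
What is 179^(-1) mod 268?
3

gcd(179, 268) = 1, so the inverse exists.
Extended Euclidean algorithm on (268, 179):
268 = 1 × 179 + 89  ⟹  89 = (1)·268 + (-1)·179
179 = 2 × 89 + 1  ⟹  1 = (-2)·268 + (3)·179
So (3)·179 ≡ 1 (mod 268), i.e. 179^(-1) ≡ 3 (mod 268).
Check: 179 × 3 = 537 ≡ 1 (mod 268)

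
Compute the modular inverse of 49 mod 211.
56

gcd(49, 211) = 1, so the inverse exists.
Extended Euclidean algorithm on (211, 49):
211 = 4 × 49 + 15  ⟹  15 = (1)·211 + (-4)·49
49 = 3 × 15 + 4  ⟹  4 = (-3)·211 + (13)·49
15 = 3 × 4 + 3  ⟹  3 = (10)·211 + (-43)·49
4 = 1 × 3 + 1  ⟹  1 = (-13)·211 + (56)·49
So (56)·49 ≡ 1 (mod 211), i.e. 49^(-1) ≡ 56 (mod 211).
Check: 49 × 56 = 2744 ≡ 1 (mod 211)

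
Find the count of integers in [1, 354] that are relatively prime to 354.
116

354 = 2 × 3 × 59
φ(n) = n × ∏(1 - 1/p) for each prime p dividing n
φ(354) = 354 × (1 - 1/2) × (1 - 1/3) × (1 - 1/59) = 116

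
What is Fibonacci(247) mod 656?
13

Matrix identity: Q^n = [[F_(n+1), F_n], [F_n, F_(n-1)]] with Q = [[1,1],[1,0]].
n = 247 = 11110111₂. Square-and-multiply, entries mod 656:
Q^1 = [[1,1],[1,0]]
Q^3 = (Q^1)²·Q = [[3,2],[2,1]]
Q^7 = (Q^3)²·Q = [[21,13],[13,8]]
Q^15 = (Q^7)²·Q = [[331,610],[610,377]]
Q^30 = (Q^15)² = [[157,232],[232,581]]
Q^61 = (Q^30)²·Q = [[409,409],[409,0]]
Q^123 = (Q^61)²·Q = [[3,2],[2,1]]
Q^247 = (Q^123)²·Q = [[21,13],[13,8]]
F_247 mod 656 = Q^247[0][1] = 13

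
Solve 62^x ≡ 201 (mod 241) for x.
108

Baby-step giant-step with step n = ⌈√241⌉ = 16.
Baby steps 62^j mod 241 (j:value) for j=0..15: 0:1, 1:62, 2:229, 3:220, 4:144, 5:11, 6:200, 7:109, 8:10, 9:138, 10:121, 11:31, 12:235, 13:110, 14:72, 15:126.
Giant-step multiplier: 62^(-16) ≡ 62^(240-16) = 62^224 ≡ 94 (mod 241).
Giant steps γ_i = 201·94^i mod 241: γ_0=201, γ_1=96, γ_2=107, γ_3=177, γ_4=9, γ_5=123, γ_6=235 (in table at j=12).
x = i·n + j = 6·16 + 12 = 108.
Check: 62^108 ≡ 201 (mod 241).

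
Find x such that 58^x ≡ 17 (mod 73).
39

Baby-step giant-step with step n = ⌈√73⌉ = 9.
Baby steps 58^j mod 73 (j:value) for j=0..8: 0:1, 1:58, 2:6, 3:56, 4:36, 5:44, 6:70, 7:45, 8:55.
Giant-step multiplier: 58^(-9) ≡ 58^(72-9) = 58^63 ≡ 63 (mod 73).
Giant steps γ_i = 17·63^i mod 73: γ_0=17, γ_1=49, γ_2=21, γ_3=9, γ_4=56 (in table at j=3).
x = i·n + j = 4·9 + 3 = 39.
Check: 58^39 ≡ 17 (mod 73).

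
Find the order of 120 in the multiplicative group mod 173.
172

173 is prime, so ord(120) divides φ(173) = 172.
Divisors of 172: 1, 2, 4, 43, 86, 172.
Repeated squaring: 120^1 ≡ 120, 120^2 ≡ 41, 120^4 ≡ 124, 120^8 ≡ 152, 120^16 ≡ 95, 120^32 ≡ 29, 120^64 ≡ 149, 120^128 ≡ 57 (mod 173).
Test 120^d mod 173 for each divisor d in increasing order:
120^1 ≡ 120
120^2 ≡ 41
120^4 ≡ 124
120^43 = 120^32·120^8·120^2·120^1 ≡ 80
120^86 = 120^64·120^16·120^4·120^2 ≡ 172
120^172 = 120^128·120^32·120^8·120^4 ≡ 1  ← first divisor giving 1
The order is 172.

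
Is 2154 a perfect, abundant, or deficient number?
abundant

Proper divisors of 2154: sum = 1 + 2 + 3 + 6 + 359 + 718 + 1077 = 2166
Since 2166 > 2154, 2154 is abundant.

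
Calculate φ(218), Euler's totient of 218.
108

218 = 2 × 109
φ(n) = n × ∏(1 - 1/p) for each prime p dividing n
φ(218) = 218 × (1 - 1/2) × (1 - 1/109) = 108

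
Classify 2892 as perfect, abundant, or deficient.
abundant

Proper divisors of 2892: sum = 1 + 2 + 3 + 4 + 6 + 12 + 241 + 482 + 723 + 964 + 1446 = 3884
Since 3884 > 2892, 2892 is abundant.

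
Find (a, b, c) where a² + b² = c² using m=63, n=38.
(2525, 4788, 5413)

Euclid's formula: a = m² - n², b = 2mn, c = m² + n²
m = 63, n = 38
a = 63² - 38² = 3969 - 1444 = 2525
b = 2 × 63 × 38 = 4788
c = 63² + 38² = 3969 + 1444 = 5413
Verification: 2525² + 4788² = 6375625 + 22924944 = 29300569 = 5413² ✓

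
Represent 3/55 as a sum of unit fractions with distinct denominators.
1/19 + 1/523 + 1/546535

Greedy algorithm:
3/55: ceiling(55/3) = 19, use 1/19
2/1045: ceiling(1045/2) = 523, use 1/523
1/546535: ceiling(546535/1) = 546535, use 1/546535
Result: 3/55 = 1/19 + 1/523 + 1/546535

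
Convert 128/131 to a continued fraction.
[0; 1, 42, 1, 2]

Euclidean algorithm steps:
128 = 0 × 131 + 128
131 = 1 × 128 + 3
128 = 42 × 3 + 2
3 = 1 × 2 + 1
2 = 2 × 1 + 0
Continued fraction: [0; 1, 42, 1, 2]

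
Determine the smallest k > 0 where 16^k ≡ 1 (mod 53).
13

53 is prime, so ord(16) divides φ(53) = 52.
Divisors of 52: 1, 2, 4, 13, 26, 52.
Repeated squaring: 16^1 ≡ 16, 16^2 ≡ 44, 16^4 ≡ 28, 16^8 ≡ 42, 16^16 ≡ 15, 16^32 ≡ 13 (mod 53).
Test 16^d mod 53 for each divisor d in increasing order:
16^1 ≡ 16
16^2 ≡ 44
16^4 ≡ 28
16^13 = 16^8·16^4·16^1 ≡ 1  ← first divisor giving 1
The order is 13.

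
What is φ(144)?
48

144 = 2^4 × 3^2
φ(n) = n × ∏(1 - 1/p) for each prime p dividing n
φ(144) = 144 × (1 - 1/2) × (1 - 1/3) = 48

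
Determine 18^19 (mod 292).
164

Repeated squaring. Binary of 19 = 10011.
18^1 ≡ 18 (mod 292); 18^2 ≡ 32 (mod 292); 18^4 ≡ 148 (mod 292); 18^8 ≡ 4 (mod 292); 18^16 ≡ 16 (mod 292)
18^19 = 18^1 × 18^2 × 18^16 ≡ 164 (mod 292)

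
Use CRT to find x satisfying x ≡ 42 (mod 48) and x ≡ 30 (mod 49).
618

Using Chinese Remainder Theorem:
M = 48 × 49 = 2352
M1 = 49, M2 = 48
y1 = 49^(-1) mod 48 = 1
y2 = 48^(-1) mod 49 = 48
x = (42×49×1 + 30×48×48) mod 2352 = 618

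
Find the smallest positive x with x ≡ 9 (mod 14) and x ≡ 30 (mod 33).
261

Using Chinese Remainder Theorem:
M = 14 × 33 = 462
M1 = 33, M2 = 14
y1 = 33^(-1) mod 14 = 3
y2 = 14^(-1) mod 33 = 26
x = (9×33×3 + 30×14×26) mod 462 = 261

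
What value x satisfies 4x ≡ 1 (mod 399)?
100

gcd(4, 399) = 1, so the inverse exists.
Extended Euclidean algorithm on (399, 4):
399 = 99 × 4 + 3  ⟹  3 = (1)·399 + (-99)·4
4 = 1 × 3 + 1  ⟹  1 = (-1)·399 + (100)·4
So (100)·4 ≡ 1 (mod 399), i.e. 4^(-1) ≡ 100 (mod 399).
Check: 4 × 100 = 400 ≡ 1 (mod 399)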